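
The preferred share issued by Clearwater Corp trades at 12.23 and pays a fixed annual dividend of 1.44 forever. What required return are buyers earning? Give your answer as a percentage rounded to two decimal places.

11.77%

P = C/r ⇒ r = C/P = 1.44/12.23 = 0.117743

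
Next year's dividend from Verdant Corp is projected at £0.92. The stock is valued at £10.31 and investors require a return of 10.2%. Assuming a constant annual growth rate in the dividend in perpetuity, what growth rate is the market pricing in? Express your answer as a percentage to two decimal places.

1.28%

P = D₁/(r−g) ⇒ g = r − D₁/P = 0.102 − £0.92/£10.31 = 0.012766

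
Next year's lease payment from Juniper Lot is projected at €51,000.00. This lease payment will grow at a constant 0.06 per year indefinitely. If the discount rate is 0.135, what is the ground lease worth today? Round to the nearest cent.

Growing perpetuity: P = D₁ / (r − g) = €51,000.0000 / (0.135 − 0.06) = €680,000.00

€680000.00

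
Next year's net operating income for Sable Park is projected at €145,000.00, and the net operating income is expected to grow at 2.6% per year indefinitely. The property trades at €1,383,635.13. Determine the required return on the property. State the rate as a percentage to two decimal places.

P = D₁/(r − g) ⇒ r = D₁/P + g = €145,000.0000/€1,383,635.13 + 0.026 = 0.104796 + 0.026 = 0.130796

13.08%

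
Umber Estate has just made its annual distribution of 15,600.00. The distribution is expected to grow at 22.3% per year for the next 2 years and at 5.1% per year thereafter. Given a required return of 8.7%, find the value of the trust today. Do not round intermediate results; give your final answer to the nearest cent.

D_1 = 19078.80000
D_2 = 23333.37240
Terminal value at year 2: TV = D_2×(1+g_2)/(r−g_2) = 24523.37439/0.036 = 681204.84423
P_0 = D_1/(1+r)^1 + D_2/(1+r)^2 + TV/(1+r)^2
    = 17551.79393 + 19747.78654 + 576525.65718 = 613825.23766

613825.24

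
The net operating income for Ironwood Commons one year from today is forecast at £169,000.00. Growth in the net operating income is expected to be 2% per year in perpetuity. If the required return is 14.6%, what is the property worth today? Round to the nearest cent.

Growing perpetuity: P = D₁ / (r − g) = £169,000.0000 / (0.146 − 0.02) = £1,341,269.84

£1341269.84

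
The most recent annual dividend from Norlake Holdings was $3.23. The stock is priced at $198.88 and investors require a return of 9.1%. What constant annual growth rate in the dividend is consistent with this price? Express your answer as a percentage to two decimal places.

P = D₀(1+g)/(r−g) ⇒ P(r−g) = D₀(1+g) ⇒ g(P+D₀) = P·r − D₀
g = (P·r − D₀)/(P + D₀) = ($198.88×0.091 − $3.23) / ($198.88 + $3.23) = 0.073564

7.36%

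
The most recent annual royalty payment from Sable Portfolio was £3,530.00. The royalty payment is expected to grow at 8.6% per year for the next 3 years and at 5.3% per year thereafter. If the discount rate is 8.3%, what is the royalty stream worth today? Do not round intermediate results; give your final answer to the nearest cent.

£135584.30

D_1 = 3833.58000
D_2 = 4163.26788
D_3 = 4521.30892
Terminal value at year 3: TV = D_3×(1+g_2)/(r−g_2) = 4760.93829/0.03 = 158697.94301
P_0 = D_1/(1+r)^1 + D_2/(1+r)^2 + D_3/(1+r)^3 + TV/(1+r)^3
    = 3539.77839 + 3549.58387 + 3559.41652 + 124935.51971 = 135584.29849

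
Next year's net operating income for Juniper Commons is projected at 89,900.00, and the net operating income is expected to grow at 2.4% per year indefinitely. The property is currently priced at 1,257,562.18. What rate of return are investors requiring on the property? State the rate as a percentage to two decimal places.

P = D₁/(r − g) ⇒ r = D₁/P + g = 89,900.0000/1,257,562.18 + 0.024 = 0.071488 + 0.024 = 0.095488

9.55%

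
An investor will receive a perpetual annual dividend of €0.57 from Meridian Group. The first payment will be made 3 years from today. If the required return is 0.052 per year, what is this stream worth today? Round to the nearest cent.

Value at end of year 2: C / r = €0.57 / 0.052 = €10.9615
Discount to today: PV = €10.9615 / (1 + 0.052)^2 = €10.9615 / 1.106704 = €9.90

€9.90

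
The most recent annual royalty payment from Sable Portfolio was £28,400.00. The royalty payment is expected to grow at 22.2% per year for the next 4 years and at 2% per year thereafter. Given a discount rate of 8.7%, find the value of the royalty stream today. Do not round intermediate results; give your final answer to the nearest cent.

£844104.91

D_1 = 34704.80000
D_2 = 42409.26560
D_3 = 51824.12256
D_4 = 63329.07777
Terminal value at year 4: TV = D_4×(1+g_2)/(r−g_2) = 64595.65933/0.067 = 964114.31832
P_0 = D_1/(1+r)^1 + D_2/(1+r)^2 + D_3/(1+r)^3 + D_4/(1+r)^4 + TV/(1+r)^4
    = 31927.13891 + 35892.33096 + 40349.98016 + 45361.24724 + 690574.21178 = 844104.90906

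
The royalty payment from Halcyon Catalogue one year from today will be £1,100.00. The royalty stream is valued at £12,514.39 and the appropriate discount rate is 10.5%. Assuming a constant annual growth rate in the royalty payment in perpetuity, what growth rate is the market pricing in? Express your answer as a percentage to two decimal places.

1.71%

P = D₁/(r−g) ⇒ g = r − D₁/P = 0.105 − £1,100.00/£12,514.39 = 0.017101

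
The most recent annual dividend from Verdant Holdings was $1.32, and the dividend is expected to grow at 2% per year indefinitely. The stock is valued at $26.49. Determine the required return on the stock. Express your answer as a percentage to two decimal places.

7.08%

D₁ = $1.32 × 1.02 = $1.3464
P = D₁/(r − g) ⇒ r = D₁/P + g = $1.3464/$26.49 + 0.02 = 0.050827 + 0.02 = 0.070827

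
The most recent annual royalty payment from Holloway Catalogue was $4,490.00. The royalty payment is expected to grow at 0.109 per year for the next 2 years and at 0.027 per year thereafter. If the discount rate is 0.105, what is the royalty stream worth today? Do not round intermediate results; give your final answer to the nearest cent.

$68575.93

D_1 = 4979.41000
D_2 = 5522.16569
Terminal value at year 2: TV = D_2×(1+g_2)/(r−g_2) = 5671.26416/0.078 = 72708.51492
P_0 = D_1/(1+r)^1 + D_2/(1+r)^2 + TV/(1+r)^2
    = 4506.25339 + 4522.56562 + 59547.11404 = 68575.93305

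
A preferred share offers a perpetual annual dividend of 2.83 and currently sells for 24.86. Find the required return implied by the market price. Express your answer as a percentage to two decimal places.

11.38%

P = C/r ⇒ r = C/P = 2.83/24.86 = 0.113837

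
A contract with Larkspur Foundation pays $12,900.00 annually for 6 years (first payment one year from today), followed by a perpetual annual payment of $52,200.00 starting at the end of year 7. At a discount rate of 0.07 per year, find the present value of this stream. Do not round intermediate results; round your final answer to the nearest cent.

$558389.28

PV of 6-year annuity: $12,900.00 × [1 − (1+0.07)^−6] / 0.07 = 61488.36161
Perpetuity value at year 6: $52,200.00 / 0.07 = 745714.28571
PV of perpetuity: 745714.28571 / (1+0.07)^6 = 496900.91547
Total PV = 61488.36161 + 496900.91547 = 558389.27709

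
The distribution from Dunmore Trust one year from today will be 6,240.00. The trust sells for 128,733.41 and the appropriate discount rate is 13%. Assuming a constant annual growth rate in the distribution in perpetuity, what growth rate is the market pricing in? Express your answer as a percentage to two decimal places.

P = D₁/(r−g) ⇒ g = r − D₁/P = 0.13 − 6,240.00/128,733.41 = 0.081528

8.15%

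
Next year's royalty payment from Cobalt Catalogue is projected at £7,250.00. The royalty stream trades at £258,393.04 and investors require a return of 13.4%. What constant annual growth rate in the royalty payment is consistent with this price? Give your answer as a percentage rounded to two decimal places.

P = D₁/(r−g) ⇒ g = r − D₁/P = 0.134 − £7,250.00/£258,393.04 = 0.105942

10.59%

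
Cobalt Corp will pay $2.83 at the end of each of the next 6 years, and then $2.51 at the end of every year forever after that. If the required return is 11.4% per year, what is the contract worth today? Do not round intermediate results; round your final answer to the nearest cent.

PV of 6-year annuity: $2.83 × [1 − (1+0.114)^−6] / 0.114 = 11.83572
Perpetuity value at year 6: $2.51 / 0.114 = 22.01754
PV of perpetuity: 22.01754 / (1+0.114)^6 = 11.52014
Total PV = 11.83572 + 11.52014 = 23.35586

$23.36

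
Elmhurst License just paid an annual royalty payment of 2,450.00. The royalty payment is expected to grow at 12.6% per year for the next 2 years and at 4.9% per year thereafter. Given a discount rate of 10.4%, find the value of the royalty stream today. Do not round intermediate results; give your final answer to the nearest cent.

D_1 = 2758.70000
D_2 = 3106.29620
Terminal value at year 2: TV = D_2×(1+g_2)/(r−g_2) = 3258.50471/0.055 = 59245.54025
P_0 = D_1/(1+r)^1 + D_2/(1+r)^2 + TV/(1+r)^2
    = 2498.82246 + 2548.61784 + 48609.09296 = 53656.53327

53656.53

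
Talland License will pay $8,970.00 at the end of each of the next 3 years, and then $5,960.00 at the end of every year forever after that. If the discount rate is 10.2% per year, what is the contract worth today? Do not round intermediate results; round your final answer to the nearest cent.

$65890.52

PV of 3-year annuity: $8,970.00 × [1 − (1+0.102)^−3] / 0.102 = 22228.75247
Perpetuity value at year 3: $5,960.00 / 0.102 = 58431.37255
PV of perpetuity: 58431.37255 / (1+0.102)^3 = 43661.76667
Total PV = 22228.75247 + 43661.76667 = 65890.51914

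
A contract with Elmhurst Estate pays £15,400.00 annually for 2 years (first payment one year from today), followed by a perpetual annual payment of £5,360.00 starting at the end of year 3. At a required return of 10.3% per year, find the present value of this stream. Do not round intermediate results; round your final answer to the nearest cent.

£69393.73

PV of 2-year annuity: £15,400.00 × [1 − (1+0.103)^−2] / 0.103 = 26620.05624
Perpetuity value at year 2: £5,360.00 / 0.103 = 52038.83495
PV of perpetuity: 52038.83495 / (1+0.103)^2 = 42773.67252
Total PV = 26620.05624 + 42773.67252 = 69393.72876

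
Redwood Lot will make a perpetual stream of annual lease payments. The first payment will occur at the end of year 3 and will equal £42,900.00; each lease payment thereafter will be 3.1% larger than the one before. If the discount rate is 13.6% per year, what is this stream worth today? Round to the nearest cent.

Value at end of year 2: C₁ / (r − g) = £42,900.00 / (0.136 − 0.031) = £408,571.4286
Discount to today: PV = £408,571.4286 / (1 + 0.136)^2 = £408,571.4286 / 1.290496 = £316,600.31

£316600.31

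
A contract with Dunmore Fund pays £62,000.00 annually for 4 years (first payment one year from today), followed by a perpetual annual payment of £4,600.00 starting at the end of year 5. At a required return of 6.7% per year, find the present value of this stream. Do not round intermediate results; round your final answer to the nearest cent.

£264406.69

PV of 4-year annuity: £62,000.00 × [1 − (1+0.067)^−4] / 0.067 = 211437.25363
Perpetuity value at year 4: £4,600.00 / 0.067 = 68656.71642
PV of perpetuity: 68656.71642 / (1+0.067)^4 = 52969.43631
Total PV = 211437.25363 + 52969.43631 = 264406.68994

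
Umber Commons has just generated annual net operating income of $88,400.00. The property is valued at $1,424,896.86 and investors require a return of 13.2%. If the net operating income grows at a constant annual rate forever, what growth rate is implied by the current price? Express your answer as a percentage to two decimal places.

P = D₀(1+g)/(r−g) ⇒ P(r−g) = D₀(1+g) ⇒ g(P+D₀) = P·r − D₀
g = (P·r − D₀)/(P + D₀) = ($1,424,896.86×0.132 − $88,400.00) / ($1,424,896.86 + $88,400.00) = 0.065874

6.59%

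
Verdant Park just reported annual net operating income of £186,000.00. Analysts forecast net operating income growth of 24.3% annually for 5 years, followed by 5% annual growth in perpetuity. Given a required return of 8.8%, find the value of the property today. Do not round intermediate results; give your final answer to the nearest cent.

£11414499.83

D_1 = 231198.00000
D_2 = 287379.11400
D_3 = 357212.23870
D_4 = 444014.81271
D_5 = 551910.41219
Terminal value at year 5: TV = D_5×(1+g_2)/(r−g_2) = 579505.93280/0.038 = 15250156.12642
P_0 = D_1/(1+r)^1 + D_2/(1+r)^2 + D_3/(1+r)^3 + D_4/(1+r)^4 + D_5/(1+r)^5 + TV/(1+r)^5
    = 212498.16176 + 242771.33738 + 277357.32754 + 316870.54976 + 362012.95345 + 10002989.50313 = 11414499.83303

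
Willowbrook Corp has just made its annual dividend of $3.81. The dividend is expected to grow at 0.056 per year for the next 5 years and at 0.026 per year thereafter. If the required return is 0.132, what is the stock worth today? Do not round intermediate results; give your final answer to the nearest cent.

D_1 = 4.02336
D_2 = 4.24867
D_3 = 4.48659
D_4 = 4.73784
D_5 = 5.00316
Terminal value at year 5: TV = D_5×(1+g_2)/(r−g_2) = 5.13324/0.106 = 48.42683
P_0 = D_1/(1+r)^1 + D_2/(1+r)^2 + D_3/(1+r)^3 + D_4/(1+r)^4 + D_5/(1+r)^5 + TV/(1+r)^5
    = 3.55420 + 3.31558 + 3.09298 + 2.88533 + 2.69161 + 26.05277 = 41.59248

$41.59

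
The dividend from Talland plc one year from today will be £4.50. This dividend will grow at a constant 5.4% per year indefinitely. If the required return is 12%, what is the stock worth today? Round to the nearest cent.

£68.18

Growing perpetuity: P = D₁ / (r − g) = £4.5000 / (0.12 − 0.054) = £68.18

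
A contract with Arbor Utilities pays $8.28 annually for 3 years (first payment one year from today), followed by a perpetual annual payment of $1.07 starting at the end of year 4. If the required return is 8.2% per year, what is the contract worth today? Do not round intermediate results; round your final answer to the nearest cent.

$31.56

PV of 3-year annuity: $8.28 × [1 − (1+0.082)^−3] / 0.082 = 21.26159
Perpetuity value at year 3: $1.07 / 0.082 = 13.04878
PV of perpetuity: 13.04878 / (1+0.082)^3 = 10.30121
Total PV = 21.26159 + 10.30121 = 31.56280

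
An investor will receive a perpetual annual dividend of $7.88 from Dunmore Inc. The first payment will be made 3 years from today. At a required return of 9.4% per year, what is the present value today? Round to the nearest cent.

$70.04

Value at end of year 2: C / r = $7.88 / 0.094 = $83.8298
Discount to today: PV = $83.8298 / (1 + 0.094)^2 = $83.8298 / 1.196836 = $70.04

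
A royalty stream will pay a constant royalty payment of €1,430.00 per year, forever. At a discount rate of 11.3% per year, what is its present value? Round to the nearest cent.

€12654.87

Level perpetuity: PV = C / r = €1,430.00 / 0.113 = €12,654.87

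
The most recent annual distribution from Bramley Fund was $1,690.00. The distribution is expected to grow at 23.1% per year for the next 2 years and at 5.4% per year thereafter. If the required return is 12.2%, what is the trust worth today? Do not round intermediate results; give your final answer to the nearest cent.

D_1 = 2080.39000
D_2 = 2560.96009
Terminal value at year 2: TV = D_2×(1+g_2)/(r−g_2) = 2699.25193/0.068 = 39694.88139
P_0 = D_1/(1+r)^1 + D_2/(1+r)^2 + TV/(1+r)^2
    = 1854.18004 + 2034.30983 + 31531.80229 = 35420.29215

$35420.29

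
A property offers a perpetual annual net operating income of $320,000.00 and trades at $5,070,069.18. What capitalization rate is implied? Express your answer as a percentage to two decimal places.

P = C/r ⇒ r = C/P = $320,000.00/$5,070,069.18 = 0.063116

6.31%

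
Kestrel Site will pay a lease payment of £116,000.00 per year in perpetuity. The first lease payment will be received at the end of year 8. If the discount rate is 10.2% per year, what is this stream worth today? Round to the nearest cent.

£576217.78

Value at end of year 7: C / r = £116,000.00 / 0.102 = £1,137,254.9020
Discount to today: PV = £1,137,254.9020 / (1 + 0.102)^7 = £1,137,254.9020 / 1.973655 = £576,217.78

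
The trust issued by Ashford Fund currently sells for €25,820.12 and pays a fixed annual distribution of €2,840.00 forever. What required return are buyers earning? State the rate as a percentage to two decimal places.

P = C/r ⇒ r = C/P = €2,840.00/€25,820.12 = 0.109992

11.00%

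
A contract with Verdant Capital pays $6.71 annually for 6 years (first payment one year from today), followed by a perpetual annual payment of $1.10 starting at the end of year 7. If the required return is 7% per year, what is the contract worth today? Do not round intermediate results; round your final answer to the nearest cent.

$42.45

PV of 6-year annuity: $6.71 × [1 − (1+0.07)^−6] / 0.07 = 31.98348
Perpetuity value at year 6: $1.10 / 0.07 = 15.71429
PV of perpetuity: 15.71429 / (1+0.07)^6 = 10.47109
Total PV = 31.98348 + 10.47109 = 42.45457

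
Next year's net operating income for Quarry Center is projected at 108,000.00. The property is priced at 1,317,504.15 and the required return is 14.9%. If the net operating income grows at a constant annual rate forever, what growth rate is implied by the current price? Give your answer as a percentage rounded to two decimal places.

P = D₁/(r−g) ⇒ g = r − D₁/P = 0.149 − 108,000.00/1,317,504.15 = 0.067027

6.70%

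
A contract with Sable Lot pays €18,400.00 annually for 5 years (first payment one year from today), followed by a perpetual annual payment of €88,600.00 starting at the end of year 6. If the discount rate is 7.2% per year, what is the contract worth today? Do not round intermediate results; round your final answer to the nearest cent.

PV of 5-year annuity: €18,400.00 × [1 − (1+0.072)^−5] / 0.072 = 75041.34359
Perpetuity value at year 5: €88,600.00 / 0.072 = 1230555.55556
PV of perpetuity: 1230555.55556 / (1+0.072)^5 = 869215.17285
Total PV = 75041.34359 + 869215.17285 = 944256.51643

€944256.52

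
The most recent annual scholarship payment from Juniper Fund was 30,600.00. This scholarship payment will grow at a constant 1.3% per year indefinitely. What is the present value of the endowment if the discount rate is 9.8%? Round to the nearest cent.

D₁ = D₀ × (1 + g) = 30,600.00 × 1.013 = 30,997.8000
Growing perpetuity: P = D₁ / (r − g) = 30,997.8000 / (0.098 − 0.013) = 364,680.00

364680.00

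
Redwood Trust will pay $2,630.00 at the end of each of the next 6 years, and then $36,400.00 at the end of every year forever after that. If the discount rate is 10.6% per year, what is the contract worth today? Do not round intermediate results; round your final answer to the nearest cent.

$198869.50

PV of 6-year annuity: $2,630.00 × [1 − (1+0.106)^−6] / 0.106 = 11255.70901
Perpetuity value at year 6: $36,400.00 / 0.106 = 343396.22642
PV of perpetuity: 343396.22642 / (1+0.106)^6 = 187613.78992
Total PV = 11255.70901 + 187613.78992 = 198869.49893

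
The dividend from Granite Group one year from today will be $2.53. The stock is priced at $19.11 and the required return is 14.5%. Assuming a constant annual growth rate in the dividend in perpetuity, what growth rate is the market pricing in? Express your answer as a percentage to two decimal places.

P = D₁/(r−g) ⇒ g = r − D₁/P = 0.145 − $2.53/$19.11 = 0.012609

1.26%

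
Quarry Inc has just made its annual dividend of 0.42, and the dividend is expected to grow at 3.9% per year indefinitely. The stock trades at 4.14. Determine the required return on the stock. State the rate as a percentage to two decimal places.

D₁ = 0.42 × 1.039 = 0.4364
P = D₁/(r − g) ⇒ r = D₁/P + g = 0.4364/4.14 + 0.039 = 0.105406 + 0.039 = 0.144406

14.44%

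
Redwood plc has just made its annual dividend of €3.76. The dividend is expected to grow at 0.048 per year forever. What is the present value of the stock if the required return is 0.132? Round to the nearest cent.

€46.91

D₁ = D₀ × (1 + g) = €3.76 × 1.048 = €3.9405
Growing perpetuity: P = D₁ / (r − g) = €3.9405 / (0.132 − 0.048) = €46.91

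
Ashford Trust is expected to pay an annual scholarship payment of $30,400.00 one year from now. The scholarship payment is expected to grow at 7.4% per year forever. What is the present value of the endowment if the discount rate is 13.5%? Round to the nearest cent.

$498360.66

Growing perpetuity: P = D₁ / (r − g) = $30,400.0000 / (0.135 − 0.074) = $498,360.66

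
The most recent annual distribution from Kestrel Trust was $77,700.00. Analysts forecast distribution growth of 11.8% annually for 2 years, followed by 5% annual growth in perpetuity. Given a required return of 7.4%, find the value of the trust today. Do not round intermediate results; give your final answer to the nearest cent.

$3848694.18

D_1 = 86868.60000
D_2 = 97119.09480
Terminal value at year 2: TV = D_2×(1+g_2)/(r−g_2) = 101975.04954/0.024 = 4248960.39750
P_0 = D_1/(1+r)^1 + D_2/(1+r)^2 + TV/(1+r)^2
    = 80883.24022 + 84196.89252 + 3683614.04789 = 3848694.18063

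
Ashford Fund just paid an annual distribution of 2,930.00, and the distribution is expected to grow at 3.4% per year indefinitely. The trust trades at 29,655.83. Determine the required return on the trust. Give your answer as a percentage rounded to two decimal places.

13.62%

D₁ = 2,930.00 × 1.034 = 3,029.6200
P = D₁/(r − g) ⇒ r = D₁/P + g = 3,029.6200/29,655.83 + 0.034 = 0.102159 + 0.034 = 0.136159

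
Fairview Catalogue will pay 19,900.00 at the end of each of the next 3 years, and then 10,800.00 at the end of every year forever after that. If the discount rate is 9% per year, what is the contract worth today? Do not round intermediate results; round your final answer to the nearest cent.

PV of 3-year annuity: 19,900.00 × [1 − (1+0.09)^−3] / 0.09 = 50372.76385
Perpetuity value at year 3: 10,800.00 / 0.09 = 120000.00000
PV of perpetuity: 120000.00000 / (1+0.09)^3 = 92662.01761
Total PV = 50372.76385 + 92662.01761 = 143034.78146

143034.78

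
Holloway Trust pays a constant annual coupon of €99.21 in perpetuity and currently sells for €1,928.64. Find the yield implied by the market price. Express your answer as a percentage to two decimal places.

P = C/r ⇒ r = C/P = €99.21/€1,928.64 = 0.051440

5.14%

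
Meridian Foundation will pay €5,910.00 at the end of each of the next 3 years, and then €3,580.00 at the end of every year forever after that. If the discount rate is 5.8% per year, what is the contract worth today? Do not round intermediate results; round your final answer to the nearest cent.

PV of 3-year annuity: €5,910.00 × [1 − (1+0.058)^−3] / 0.058 = 15856.13915
Perpetuity value at year 3: €3,580.00 / 0.058 = 61724.13793
PV of perpetuity: 61724.13793 / (1+0.058)^3 = 52119.23469
Total PV = 15856.13915 + 52119.23469 = 67975.37384

€67975.37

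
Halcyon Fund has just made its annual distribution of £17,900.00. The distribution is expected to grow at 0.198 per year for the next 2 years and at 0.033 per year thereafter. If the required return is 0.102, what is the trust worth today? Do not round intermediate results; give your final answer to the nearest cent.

D_1 = 21444.20000
D_2 = 25690.15160
Terminal value at year 2: TV = D_2×(1+g_2)/(r−g_2) = 26537.92660/0.069 = 384607.63192
P_0 = D_1/(1+r)^1 + D_2/(1+r)^2 + TV/(1+r)^2
    = 19459.34664 + 21154.53473 + 316704.84610 = 357318.72748

£357318.73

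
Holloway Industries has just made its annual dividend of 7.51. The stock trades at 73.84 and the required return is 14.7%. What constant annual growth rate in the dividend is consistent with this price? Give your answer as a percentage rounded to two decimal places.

4.11%

P = D₀(1+g)/(r−g) ⇒ P(r−g) = D₀(1+g) ⇒ g(P+D₀) = P·r − D₀
g = (P·r − D₀)/(P + D₀) = (73.84×0.147 − 7.51) / (73.84 + 7.51) = 0.041112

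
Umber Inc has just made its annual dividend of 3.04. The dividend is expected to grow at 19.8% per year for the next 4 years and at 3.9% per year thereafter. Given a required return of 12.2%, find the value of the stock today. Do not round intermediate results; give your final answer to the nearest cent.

D_1 = 3.64192
D_2 = 4.36302
D_3 = 5.22690
D_4 = 6.26182
Terminal value at year 4: TV = D_4×(1+g_2)/(r−g_2) = 6.50604/0.083 = 78.38597
P_0 = D_1/(1+r)^1 + D_2/(1+r)^2 + D_3/(1+r)^3 + D_4/(1+r)^4 + TV/(1+r)^4
    = 3.24592 + 3.46578 + 3.70054 + 3.95120 + 49.46145 = 63.82490

63.82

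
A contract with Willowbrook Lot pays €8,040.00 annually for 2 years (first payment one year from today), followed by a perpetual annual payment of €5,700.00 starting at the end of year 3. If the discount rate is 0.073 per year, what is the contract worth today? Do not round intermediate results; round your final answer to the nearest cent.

PV of 2-year annuity: €8,040.00 × [1 − (1+0.073)^−2] / 0.073 = 14476.24441
Perpetuity value at year 2: €5,700.00 / 0.073 = 78082.19178
PV of perpetuity: 78082.19178 / (1+0.073)^2 = 67819.18268
Total PV = 14476.24441 + 67819.18268 = 82295.42709

€82295.43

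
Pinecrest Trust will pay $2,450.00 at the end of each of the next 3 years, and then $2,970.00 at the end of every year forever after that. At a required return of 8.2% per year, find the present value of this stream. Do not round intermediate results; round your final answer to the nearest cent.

PV of 3-year annuity: $2,450.00 × [1 − (1+0.082)^−3] / 0.082 = 6291.17138
Perpetuity value at year 3: $2,970.00 / 0.082 = 36219.51220
PV of perpetuity: 36219.51220 / (1+0.082)^3 = 28593.07179
Total PV = 6291.17138 + 28593.07179 = 34884.24317

$34884.24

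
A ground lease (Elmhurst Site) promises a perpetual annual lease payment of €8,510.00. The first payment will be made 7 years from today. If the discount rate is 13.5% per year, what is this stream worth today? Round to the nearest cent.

Value at end of year 6: C / r = €8,510.00 / 0.135 = €63,037.0370
Discount to today: PV = €63,037.0370 / (1 + 0.135)^6 = €63,037.0370 / 2.137840 = €29,486.32

€29486.32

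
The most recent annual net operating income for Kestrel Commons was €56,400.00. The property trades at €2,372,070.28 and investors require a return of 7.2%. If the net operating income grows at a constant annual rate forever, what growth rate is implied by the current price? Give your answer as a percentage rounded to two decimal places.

4.71%

P = D₀(1+g)/(r−g) ⇒ P(r−g) = D₀(1+g) ⇒ g(P+D₀) = P·r − D₀
g = (P·r − D₀)/(P + D₀) = (€2,372,070.28×0.072 − €56,400.00) / (€2,372,070.28 + €56,400.00) = 0.047103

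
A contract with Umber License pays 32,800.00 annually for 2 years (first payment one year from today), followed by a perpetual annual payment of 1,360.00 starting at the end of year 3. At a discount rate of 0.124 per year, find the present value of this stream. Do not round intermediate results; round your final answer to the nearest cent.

PV of 2-year annuity: 32,800.00 × [1 − (1+0.124)^−2] / 0.124 = 55143.67852
Perpetuity value at year 2: 1,360.00 / 0.124 = 10967.74194
PV of perpetuity: 10967.74194 / (1+0.124)^2 = 8681.29673
Total PV = 55143.67852 + 8681.29673 = 63824.97525

63824.98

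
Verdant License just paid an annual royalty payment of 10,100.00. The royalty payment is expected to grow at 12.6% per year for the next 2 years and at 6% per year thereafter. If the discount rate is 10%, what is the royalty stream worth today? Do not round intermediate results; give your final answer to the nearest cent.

D_1 = 11372.60000
D_2 = 12805.54760
Terminal value at year 2: TV = D_2×(1+g_2)/(r−g_2) = 13573.88046/0.04 = 339347.01140
P_0 = D_1/(1+r)^1 + D_2/(1+r)^2 + TV/(1+r)^2
    = 10338.72727 + 10583.09719 + 280452.07554 = 301373.90000

301373.90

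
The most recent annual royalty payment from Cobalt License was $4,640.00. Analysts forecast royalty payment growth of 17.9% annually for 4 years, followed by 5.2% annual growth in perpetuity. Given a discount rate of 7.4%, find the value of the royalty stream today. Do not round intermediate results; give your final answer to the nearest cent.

D_1 = 5470.56000
D_2 = 6449.79024
D_3 = 7604.30269
D_4 = 8965.47287
Terminal value at year 4: TV = D_4×(1+g_2)/(r−g_2) = 9431.67746/0.022 = 428712.61202
P_0 = D_1/(1+r)^1 + D_2/(1+r)^2 + D_3/(1+r)^3 + D_4/(1+r)^4 + TV/(1+r)^4
    = 5093.63128 + 5591.61200 + 6138.27797 + 6738.38895 + 322217.50796 = 345779.41816

$345779.42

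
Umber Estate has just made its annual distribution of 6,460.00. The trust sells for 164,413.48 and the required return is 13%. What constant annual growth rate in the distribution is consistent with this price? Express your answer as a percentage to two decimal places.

8.73%

P = D₀(1+g)/(r−g) ⇒ P(r−g) = D₀(1+g) ⇒ g(P+D₀) = P·r − D₀
g = (P·r − D₀)/(P + D₀) = (164,413.48×0.13 − 6,460.00) / (164,413.48 + 6,460.00) = 0.087280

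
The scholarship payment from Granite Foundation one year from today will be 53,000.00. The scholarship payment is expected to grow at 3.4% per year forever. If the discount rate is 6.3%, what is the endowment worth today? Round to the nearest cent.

1827586.21

Growing perpetuity: P = D₁ / (r − g) = 53,000.0000 / (0.063 − 0.034) = 1,827,586.21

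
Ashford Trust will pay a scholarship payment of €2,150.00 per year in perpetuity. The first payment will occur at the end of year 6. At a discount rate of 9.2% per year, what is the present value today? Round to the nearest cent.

Value at end of year 5: C / r = €2,150.00 / 0.092 = €23,369.5652
Discount to today: PV = €23,369.5652 / (1 + 0.092)^5 = €23,369.5652 / 1.552792 = €15,050.03

€15050.03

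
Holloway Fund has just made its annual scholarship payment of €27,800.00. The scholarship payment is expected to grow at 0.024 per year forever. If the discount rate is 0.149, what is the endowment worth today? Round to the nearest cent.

€227737.60

D₁ = D₀ × (1 + g) = €27,800.00 × 1.024 = €28,467.2000
Growing perpetuity: P = D₁ / (r − g) = €28,467.2000 / (0.149 − 0.024) = €227,737.60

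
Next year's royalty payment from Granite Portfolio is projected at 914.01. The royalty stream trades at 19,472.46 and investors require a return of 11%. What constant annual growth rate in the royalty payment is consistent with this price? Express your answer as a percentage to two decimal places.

P = D₁/(r−g) ⇒ g = r − D₁/P = 0.11 − 914.01/19,472.46 = 0.063061

6.31%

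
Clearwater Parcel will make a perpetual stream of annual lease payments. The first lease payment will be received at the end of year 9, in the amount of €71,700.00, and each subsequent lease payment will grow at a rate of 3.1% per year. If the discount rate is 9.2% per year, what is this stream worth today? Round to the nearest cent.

Value at end of year 8: C₁ / (r − g) = €71,700.00 / (0.092 − 0.031) = €1,175,409.8361
Discount to today: PV = €1,175,409.8361 / (1 + 0.092)^8 = €1,175,409.8361 / 2.022000 = €581,310.56

€581310.56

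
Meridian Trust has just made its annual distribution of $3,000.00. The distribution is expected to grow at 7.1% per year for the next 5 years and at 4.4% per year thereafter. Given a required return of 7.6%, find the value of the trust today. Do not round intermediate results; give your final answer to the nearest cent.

D_1 = 3213.00000
D_2 = 3441.12300
D_3 = 3685.44273
D_4 = 3947.10917
D_5 = 4227.35392
Terminal value at year 5: TV = D_5×(1+g_2)/(r−g_2) = 4413.35749/0.032 = 137917.42157
P_0 = D_1/(1+r)^1 + D_2/(1+r)^2 + D_3/(1+r)^3 + D_4/(1+r)^4 + D_5/(1+r)^5 + TV/(1+r)^5
    = 2986.05948 + 2972.18374 + 2958.37248 + 2944.62539 + 2930.94219 + 95621.98889 = 110414.17217

$110414.17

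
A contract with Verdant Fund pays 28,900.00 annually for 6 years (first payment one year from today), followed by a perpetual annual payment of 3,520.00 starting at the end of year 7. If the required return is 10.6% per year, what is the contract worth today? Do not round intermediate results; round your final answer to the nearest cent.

141827.28

PV of 6-year annuity: 28,900.00 × [1 − (1+0.106)^−6] / 0.106 = 123684.40700
Perpetuity value at year 6: 3,520.00 / 0.106 = 33207.54717
PV of perpetuity: 33207.54717 / (1+0.106)^6 = 18142.87199
Total PV = 123684.40700 + 18142.87199 = 141827.27899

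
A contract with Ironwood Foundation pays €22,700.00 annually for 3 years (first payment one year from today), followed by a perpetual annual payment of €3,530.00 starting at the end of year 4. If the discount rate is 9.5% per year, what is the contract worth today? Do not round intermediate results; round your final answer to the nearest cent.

€85253.64

PV of 3-year annuity: €22,700.00 × [1 − (1+0.095)^−3] / 0.095 = 56952.18499
Perpetuity value at year 3: €3,530.00 / 0.095 = 37157.89474
PV of perpetuity: 37157.89474 / (1+0.095)^3 = 28301.45363
Total PV = 56952.18499 + 28301.45363 = 85253.63862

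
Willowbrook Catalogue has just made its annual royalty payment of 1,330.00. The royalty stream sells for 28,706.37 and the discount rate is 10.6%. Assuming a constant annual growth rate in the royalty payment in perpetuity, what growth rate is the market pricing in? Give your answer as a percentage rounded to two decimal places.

P = D₀(1+g)/(r−g) ⇒ P(r−g) = D₀(1+g) ⇒ g(P+D₀) = P·r − D₀
g = (P·r − D₀)/(P + D₀) = (28,706.37×0.106 − 1,330.00) / (28,706.37 + 1,330.00) = 0.057027

5.70%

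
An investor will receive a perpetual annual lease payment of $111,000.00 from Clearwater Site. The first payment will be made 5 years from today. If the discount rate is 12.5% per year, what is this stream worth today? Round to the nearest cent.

Value at end of year 4: C / r = $111,000.00 / 0.125 = $888,000.0000
Discount to today: PV = $888,000.0000 / (1 + 0.125)^4 = $888,000.0000 / 1.601807 = $554,374.03

$554374.03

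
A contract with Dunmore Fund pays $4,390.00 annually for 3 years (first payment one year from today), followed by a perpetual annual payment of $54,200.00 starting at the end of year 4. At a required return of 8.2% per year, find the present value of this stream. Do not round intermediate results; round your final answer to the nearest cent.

PV of 3-year annuity: $4,390.00 × [1 − (1+0.082)^−3] / 0.082 = 11272.75198
Perpetuity value at year 3: $54,200.00 / 0.082 = 660975.60976
PV of perpetuity: 660975.60976 / (1+0.082)^3 = 521799.49187
Total PV = 11272.75198 + 521799.49187 = 533072.24385

$533072.24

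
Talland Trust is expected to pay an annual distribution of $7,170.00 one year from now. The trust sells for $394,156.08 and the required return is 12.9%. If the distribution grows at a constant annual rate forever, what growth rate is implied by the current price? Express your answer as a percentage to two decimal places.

11.08%

P = D₁/(r−g) ⇒ g = r − D₁/P = 0.129 − $7,170.00/$394,156.08 = 0.110809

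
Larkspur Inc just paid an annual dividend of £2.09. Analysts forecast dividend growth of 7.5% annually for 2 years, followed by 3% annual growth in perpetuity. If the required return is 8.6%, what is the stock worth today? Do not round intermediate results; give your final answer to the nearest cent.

D_1 = 2.24675
D_2 = 2.41526
Terminal value at year 2: TV = D_2×(1+g_2)/(r−g_2) = 2.48771/0.056 = 44.42346
P_0 = D_1/(1+r)^1 + D_2/(1+r)^2 + TV/(1+r)^2
    = 2.06883 + 2.04788 + 37.66628 = 41.78299

£41.78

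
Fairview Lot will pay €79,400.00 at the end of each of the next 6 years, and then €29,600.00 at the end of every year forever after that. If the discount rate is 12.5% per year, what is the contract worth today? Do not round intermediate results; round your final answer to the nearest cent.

PV of 6-year annuity: €79,400.00 × [1 − (1+0.125)^−6] / 0.125 = 321874.77895
Perpetuity value at year 6: €29,600.00 / 0.125 = 236800.00000
PV of perpetuity: 236800.00000 / (1+0.125)^6 = 116806.37964
Total PV = 321874.77895 + 116806.37964 = 438681.15859

€438681.16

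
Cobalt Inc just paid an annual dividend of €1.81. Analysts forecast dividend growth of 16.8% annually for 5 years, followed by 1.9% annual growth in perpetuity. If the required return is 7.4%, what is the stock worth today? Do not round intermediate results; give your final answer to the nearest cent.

D_1 = 2.11408
D_2 = 2.46925
D_3 = 2.88408
D_4 = 3.36860
D_5 = 3.93453
Terminal value at year 5: TV = D_5×(1+g_2)/(r−g_2) = 4.00929/0.055 = 72.89610
P_0 = D_1/(1+r)^1 + D_2/(1+r)^2 + D_3/(1+r)^3 + D_4/(1+r)^4 + D_5/(1+r)^5 + TV/(1+r)^5
    = 1.96842 + 2.14070 + 2.32806 + 2.53182 + 2.75341 + 51.01324 = 62.73565

€62.74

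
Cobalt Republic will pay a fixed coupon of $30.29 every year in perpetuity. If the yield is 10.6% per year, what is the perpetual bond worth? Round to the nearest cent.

Level perpetuity: PV = C / r = $30.29 / 0.106 = $285.75

$285.75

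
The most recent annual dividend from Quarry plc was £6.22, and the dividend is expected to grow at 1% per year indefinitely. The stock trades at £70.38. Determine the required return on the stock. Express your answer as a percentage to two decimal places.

D₁ = £6.22 × 1.01 = £6.2822
P = D₁/(r − g) ⇒ r = D₁/P + g = £6.2822/£70.38 + 0.01 = 0.089261 + 0.01 = 0.099261

9.93%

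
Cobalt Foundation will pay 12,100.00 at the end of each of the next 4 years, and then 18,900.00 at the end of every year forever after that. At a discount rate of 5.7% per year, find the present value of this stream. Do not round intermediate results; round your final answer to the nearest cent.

PV of 4-year annuity: 12,100.00 × [1 − (1+0.057)^−4] / 0.057 = 42217.41612
Perpetuity value at year 4: 18,900.00 / 0.057 = 331578.94737
PV of perpetuity: 331578.94737 / (1+0.057)^4 = 265636.04119
Total PV = 42217.41612 + 265636.04119 = 307853.45732

307853.46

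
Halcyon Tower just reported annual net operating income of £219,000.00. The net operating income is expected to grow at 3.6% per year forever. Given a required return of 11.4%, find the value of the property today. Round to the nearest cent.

D₁ = D₀ × (1 + g) = £219,000.00 × 1.036 = £226,884.0000
Growing perpetuity: P = D₁ / (r − g) = £226,884.0000 / (0.114 − 0.036) = £2,908,769.23

£2908769.23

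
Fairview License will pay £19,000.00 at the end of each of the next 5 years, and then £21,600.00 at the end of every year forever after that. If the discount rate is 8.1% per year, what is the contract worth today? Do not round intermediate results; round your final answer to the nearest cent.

£256312.92

PV of 5-year annuity: £19,000.00 × [1 − (1+0.081)^−5] / 0.081 = 75661.96833
Perpetuity value at year 5: £21,600.00 / 0.081 = 266666.66667
PV of perpetuity: 266666.66667 / (1+0.081)^5 = 180650.95530
Total PV = 75661.96833 + 180650.95530 = 256312.92363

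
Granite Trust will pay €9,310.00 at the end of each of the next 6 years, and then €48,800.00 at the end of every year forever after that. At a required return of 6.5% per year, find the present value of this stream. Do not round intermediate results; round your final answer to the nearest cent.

PV of 6-year annuity: €9,310.00 × [1 − (1+0.065)^−6] / 0.065 = 45069.83622
Perpetuity value at year 6: €48,800.00 / 0.065 = 750769.23077
PV of perpetuity: 750769.23077 / (1+0.065)^6 = 514527.76919
Total PV = 45069.83622 + 514527.76919 = 559597.60541

€559597.61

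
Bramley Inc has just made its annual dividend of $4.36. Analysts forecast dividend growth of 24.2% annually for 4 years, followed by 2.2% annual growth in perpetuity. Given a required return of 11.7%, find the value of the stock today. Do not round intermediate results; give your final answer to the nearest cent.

D_1 = 5.41512
D_2 = 6.72558
D_3 = 8.35317
D_4 = 10.37464
Terminal value at year 4: TV = D_4×(1+g_2)/(r−g_2) = 10.60288/0.095 = 111.60924
P_0 = D_1/(1+r)^1 + D_2/(1+r)^2 + D_3/(1+r)^3 + D_4/(1+r)^4 + TV/(1+r)^4
    = 4.84791 + 5.39043 + 5.99366 + 6.66439 + 71.69477 = 94.59115

$94.59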